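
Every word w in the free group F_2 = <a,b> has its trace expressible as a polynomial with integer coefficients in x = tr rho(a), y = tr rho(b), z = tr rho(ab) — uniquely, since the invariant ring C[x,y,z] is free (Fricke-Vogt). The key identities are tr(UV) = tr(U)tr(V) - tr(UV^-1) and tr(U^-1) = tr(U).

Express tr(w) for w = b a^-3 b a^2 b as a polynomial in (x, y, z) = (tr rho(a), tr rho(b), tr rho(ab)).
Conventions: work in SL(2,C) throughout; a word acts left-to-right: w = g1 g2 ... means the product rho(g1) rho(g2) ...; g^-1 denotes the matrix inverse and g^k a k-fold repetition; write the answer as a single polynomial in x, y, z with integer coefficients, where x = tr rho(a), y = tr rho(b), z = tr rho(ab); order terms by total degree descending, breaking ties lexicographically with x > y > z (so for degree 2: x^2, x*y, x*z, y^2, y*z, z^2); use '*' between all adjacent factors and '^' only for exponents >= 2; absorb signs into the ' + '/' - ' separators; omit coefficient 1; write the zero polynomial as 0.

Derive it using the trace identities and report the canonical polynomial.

x^4*y^2*z - x^5*y - x^3*y^3 - x^3*y*z^2 - x^2*y^2*z + 5*x^3*y + 2*x*y^3 + x*y*z^2 - y^2*z - 6*x*y + z

next, tr(b a b) = tr(b) * tr(a b) - tr(a)  (reduce the b square) = y*z - x
next, tr(b^3 a) = tr(b) * tr(b a b) - tr(b a)  (reduce the b square) = y^2*z - x*y - z
tr(b^2) = tr(b) * tr(b) - tr(1)  (reduce the b square) = y^2 - 2
tr(b^3) = tr(b) * tr(b^2) - tr(b)  (reduce the b square) = y^3 - 3*y
tr(b a^2 b^2) = tr(a) * tr(b^3 a) - tr(b^3)  (reduce the a square) = x*y^2*z - x^2*y - y^3 - x*z + 3*y
and tr(b a b a) = tr(a b) * tr(a b) - tr(1)  (split on a) = z^2 - 2
tr(a b a^2 b) = tr(a) * tr(b a b a) - tr(b a b)  (reduce the a square) = x*z^2 - y*z - x
next, tr(b a^2) = tr(a) * tr(b a) - tr(b)  (reduce the a square) = x*z - y
tr(a b a^2) = tr(a) * tr(b a^2) - tr(b a)  (reduce the a square) = x^2*z - x*y - z
and tr(b a^2 b^2 a) = tr(b) * tr(a b a^2 b) - tr(a b a^2)  (reduce the b square) = x*y*z^2 - x^2*z - y^2*z + z
and tr(b a^2 b^2 a^-1) = tr(b a^2 b^2) * tr(a) - tr(b a^2 b^2 a)  (eliminate a^-1) = x^2*y^2*z - x^3*y - x*y^3 - x*y*z^2 + y^2*z + 3*x*y - z
next, tr(b a^2 b^2 a^-2) = tr(b a^2 b^2 a^-1) * tr(a) - tr(b a^2 b^2)  (eliminate a^-1) = x^3*y^2*z - x^4*y - x^2*y^3 - x^2*y*z^2 + 4*x^2*y + y^3 - 3*y
and tr(b a^-3 b a^2 b) = tr(b a^2 b^2 a^-2) * tr(a) - tr(b a^2 b^2 a^-1)  (eliminate a^-1) = x^4*y^2*z - x^5*y - x^3*y^3 - x^3*y*z^2 - x^2*y^2*z + 5*x^3*y + 2*x*y^3 + x*y*z^2 - y^2*z - 6*x*y + z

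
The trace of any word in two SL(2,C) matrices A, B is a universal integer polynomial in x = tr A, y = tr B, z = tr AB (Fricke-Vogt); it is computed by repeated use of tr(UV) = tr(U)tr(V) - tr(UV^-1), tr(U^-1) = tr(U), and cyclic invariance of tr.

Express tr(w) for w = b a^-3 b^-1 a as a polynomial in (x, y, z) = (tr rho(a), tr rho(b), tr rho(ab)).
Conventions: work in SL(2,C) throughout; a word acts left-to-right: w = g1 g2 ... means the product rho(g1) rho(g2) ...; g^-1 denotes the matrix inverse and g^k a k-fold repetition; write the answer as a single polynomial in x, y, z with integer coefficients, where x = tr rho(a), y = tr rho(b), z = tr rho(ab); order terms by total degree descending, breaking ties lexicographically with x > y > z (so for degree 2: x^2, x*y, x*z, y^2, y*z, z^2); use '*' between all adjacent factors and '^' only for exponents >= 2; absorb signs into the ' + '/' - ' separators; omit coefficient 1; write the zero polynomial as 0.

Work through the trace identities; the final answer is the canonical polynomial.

trace(b a^-1) = trace(b) trace(a) - trace(b a)   [inverse elimination on a] = x*y - z
trace(b a^-2) = trace(b a^-1) trace(a) - trace(b)   [inverse elimination on a] = x^2*y - x*z - y
reduce: trace(b a b) = trace(b) trace(a b) - trace(a)   [square of b] = y*z - x
trace(b a b a) = trace(a b) trace(a b) - trace(1)   [split at a repeated a] = z^2 - 2
so trace(b a b a^-1) = trace(b a b) trace(a) - trace(b a b a)   [inverse elimination on a] = x*y*z - x^2 - z^2 + 2
trace(a^-2 b a b) = trace(b a b a^-1) trace(a) - trace(b a b)   [inverse elimination on a] = x^2*y*z - x^3 - x*z^2 - y*z + 3*x
trace(a b a^-3 b) = trace(a^-2 b a b) trace(a) - trace(a^-2 b a b a)   [inverse elimination on a] = x^3*y*z - x^4 - x^2*z^2 - 2*x*y*z + 4*x^2 + z^2 - 2
trace(b a^-3 b^-1 a) = trace(a b a^-3) trace(b) - trace(a b a^-3 b)   [inverse elimination on b] = -x^3*y*z + x^4 + x^2*y^2 + x^2*z^2 + x*y*z - 4*x^2 - y^2 - z^2 + 2

-x^3*y*z + x^4 + x^2*y^2 + x^2*z^2 + x*y*z - 4*x^2 - y^2 - z^2 + 2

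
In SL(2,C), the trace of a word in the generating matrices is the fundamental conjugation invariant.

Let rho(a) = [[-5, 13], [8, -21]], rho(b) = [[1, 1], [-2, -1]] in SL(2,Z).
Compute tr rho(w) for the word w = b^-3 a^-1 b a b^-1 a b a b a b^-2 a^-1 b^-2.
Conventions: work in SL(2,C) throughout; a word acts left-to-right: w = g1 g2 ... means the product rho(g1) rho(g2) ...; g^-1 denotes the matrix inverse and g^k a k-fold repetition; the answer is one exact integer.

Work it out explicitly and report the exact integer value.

-52

rho(b^-1) = [[-1, -1], [2, 1]]
... * rho(b^-1) = [[-1, -1], [2, 1]]  ->  [[-1, 0], [0, -1]]
... * rho(b^-1) = [[-1, -1], [2, 1]]  ->  [[1, 1], [-2, -1]]
... * rho(a^-1) = [[-21, -13], [-8, -5]]  ->  [[-29, -18], [50, 31]]
... * rho(b) = [[1, 1], [-2, -1]]  ->  [[7, -11], [-12, 19]]
... * rho(a) = [[-5, 13], [8, -21]]  ->  [[-123, 322], [212, -555]]
... * rho(b^-1) = [[-1, -1], [2, 1]]  ->  [[767, 445], [-1322, -767]]
... * rho(a) = [[-5, 13], [8, -21]]  ->  [[-275, 626], [474, -1079]]
... * rho(b) = [[1, 1], [-2, -1]]  ->  [[-1527, -901], [2632, 1553]]
... * rho(a) = [[-5, 13], [8, -21]]  ->  [[427, -930], [-736, 1603]]
... * rho(b) = [[1, 1], [-2, -1]]  ->  [[2287, 1357], [-3942, -2339]]
... * rho(a) = [[-5, 13], [8, -21]]  ->  [[-579, 1234], [998, -2127]]
... * rho(b^-1) = [[-1, -1], [2, 1]]  ->  [[3047, 1813], [-5252, -3125]]
... * rho(b^-1) = [[-1, -1], [2, 1]]  ->  [[579, -1234], [-998, 2127]]
... * rho(a^-1) = [[-21, -13], [-8, -5]]  ->  [[-2287, -1357], [3942, 2339]]
... * rho(b^-1) = [[-1, -1], [2, 1]]  ->  [[-427, 930], [736, -1603]]
... * rho(b^-1) = [[-1, -1], [2, 1]]  ->  [[2287, 1357], [-3942, -2339]]
tr = 2287 + -2339 = -52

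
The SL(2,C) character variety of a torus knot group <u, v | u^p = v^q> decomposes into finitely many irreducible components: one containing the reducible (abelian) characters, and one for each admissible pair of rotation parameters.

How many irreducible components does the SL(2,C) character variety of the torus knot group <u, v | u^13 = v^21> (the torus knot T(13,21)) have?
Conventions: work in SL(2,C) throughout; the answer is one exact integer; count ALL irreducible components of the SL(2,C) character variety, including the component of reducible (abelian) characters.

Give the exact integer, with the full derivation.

121

In the torus knot group T(13,21), u^13 = v^21 is central, so an irreducible representation sends it to +I or -I (Schur).
On an irreducible component, tr(u) is locked at 2*cos(pi*alpha/13) for some alpha in 1..12, and tr(v) at 2*cos(pi*beta/21) for some beta in 1..20.
The two central values (-1)^alpha I and (-1)^beta I must be the same matrix, so alpha and beta share a parity.
Counting: 6 odd alphas x 10 odd betas + 6 even alphas x 10 even betas = 60 + 60 = 120.
components with irreducible characters: 120; plus the single component of reducible (abelian) characters: total 121.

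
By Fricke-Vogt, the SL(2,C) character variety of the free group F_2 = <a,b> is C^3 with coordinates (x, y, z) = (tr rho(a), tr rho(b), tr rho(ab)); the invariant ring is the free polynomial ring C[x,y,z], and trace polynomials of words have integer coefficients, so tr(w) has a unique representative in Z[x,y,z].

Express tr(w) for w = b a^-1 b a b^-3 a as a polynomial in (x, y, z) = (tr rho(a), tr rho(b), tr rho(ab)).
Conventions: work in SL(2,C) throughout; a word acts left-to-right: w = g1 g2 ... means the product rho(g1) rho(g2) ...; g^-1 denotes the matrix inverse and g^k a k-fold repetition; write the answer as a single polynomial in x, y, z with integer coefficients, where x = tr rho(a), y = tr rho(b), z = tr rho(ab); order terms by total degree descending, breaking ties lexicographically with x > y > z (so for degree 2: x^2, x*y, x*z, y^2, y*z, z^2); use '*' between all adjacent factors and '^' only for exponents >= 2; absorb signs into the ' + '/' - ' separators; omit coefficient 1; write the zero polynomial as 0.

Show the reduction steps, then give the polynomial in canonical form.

trace(b^2 a) = trace(b) trace(a b) - trace(a)   [square of b] = y*z - x
trace(b^2) = trace(b) trace(b) - trace(1)   [square of b] = y^2 - 2
trace(a b^2 a) = trace(a) trace(b^2 a) - trace(b^2)   [square of a] = x*y*z - x^2 - y^2 + 2
trace(a b a b) = trace(b a) trace(b a) - trace(1)   [split at a repeated b] = z^2 - 2
trace(a b a) = trace(a) trace(b a) - trace(b)   [square of a] = x*z - y
trace(a b^2 a b) = trace(b) trace(a b a b) - trace(a b a)   [square of b] = y*z^2 - x*z - y
trace(b^-1 a b^2 a) = trace(a b^2 a) trace(b) - trace(a b^2 a b)   [inverse elimination on b] = x*y^2*z - x^2*y - y^3 - y*z^2 + x*z + 3*y
trace(b a b^-2 a b) = trace(b^-1 a b^2 a) trace(b) - trace(b^-1 a b^2 a b)   [inverse elimination on b] = x*y^3*z - x^2*y^2 - y^4 - y^2*z^2 + x^2 + 4*y^2 - 2
trace(a b a b a) = trace(a) trace(b a b a) - trace(b a b)   [square of a] = x*z^2 - y*z - x
trace(a b a b a b) = trace(a b) trace(a b a b) - trace(a^-1 b^-1)   [split at a repeated a] = z^3 - 3*z
trace(a b a b a b^-1) = trace(a b a b a) trace(b) - trace(a b a b a b)   [inverse elimination on b] = x*y*z^2 - y^2*z - z^3 - x*y + 3*z
trace(b a b^-2 a b a) = trace(a b a b a b^-1) trace(b) - trace(a b a b a)   [inverse elimination on b] = x*y^2*z^2 - y^3*z - y*z^3 - x*y^2 - x*z^2 + 4*y*z + x
trace(b^-1 a b a^-1 b a b^-1) = trace(b a b^-2 a b) trace(a) - trace(b a b^-2 a b a)   [inverse elimination on a] = x^2*y^3*z - x^3*y^2 - x*y^4 - 2*x*y^2*z^2 + y^3*z + y*z^3 + x^3 + 5*x*y^2 + x*z^2 - 4*y*z - 3*x
trace(a b a^-1 b a) = trace(b a^2 b) trace(a) - trace(b a^2 b a)   [inverse elimination on a] = x^2*y*z - x^3 - x*y^2 - x*z^2 + y*z + 3*x
trace(a b a^-1 b a b) = trace(b a b a b) trace(a) - trace(b a b a b a)   [inverse elimination on a] = x*y*z^2 - x^2*z - z^3 - x*y + 3*z
trace(b^-1 a b a^-1 b a) = trace(a b a^-1 b a) trace(b) - trace(a b a^-1 b a b)   [inverse elimination on b] = x^2*y^2*z - x^3*y - x*y^3 - 2*x*y*z^2 + x^2*z + y^2*z + z^3 + 4*x*y - 3*z
trace(b a^-1 b a b^-3 a) = trace(b^-1 a b a^-1 b a b^-1) trace(b) - trace(b^-1 a b a^-1 b a)   [inverse elimination on b] = x^2*y^4*z - x^3*y^3 - x*y^5 - 2*x*y^3*z^2 - x^2*y^2*z + y^4*z + y^2*z^3 + 2*x^3*y + 6*x*y^3 + 3*x*y*z^2 - x^2*z - 5*y^2*z - z^3 - 7*x*y + 3*z

x^2*y^4*z - x^3*y^3 - x*y^5 - 2*x*y^3*z^2 - x^2*y^2*z + y^4*z + y^2*z^3 + 2*x^3*y + 6*x*y^3 + 3*x*y*z^2 - x^2*z - 5*y^2*z - z^3 - 7*x*y + 3*z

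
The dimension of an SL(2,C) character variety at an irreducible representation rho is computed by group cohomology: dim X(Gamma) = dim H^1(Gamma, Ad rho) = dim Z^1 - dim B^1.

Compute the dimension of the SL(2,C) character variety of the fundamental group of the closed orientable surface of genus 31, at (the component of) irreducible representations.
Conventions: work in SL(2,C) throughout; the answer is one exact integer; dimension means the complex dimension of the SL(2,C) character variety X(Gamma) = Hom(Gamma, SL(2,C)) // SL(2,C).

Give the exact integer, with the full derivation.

180

The genus-31 surface group: 2g = 62 generators, one relator prod [a_i, b_i].
Unconstrained cocycle data is one sl_2 vector per generator (186 dimensions), cut by the relator condition d_2(z) = 0.
At an irreducible rho, H^2 = coker(d_2) vanishes (Poincare duality: H^2 is dual to H^0 = invariants = 0), so d_2 is surjective onto sl_2 and dim Z^1 = 186 - 3 = 183.
dim B^1 = 3 (coboundaries, injective at irreducible rho).
Hence dim X = 183 - 3 = 180.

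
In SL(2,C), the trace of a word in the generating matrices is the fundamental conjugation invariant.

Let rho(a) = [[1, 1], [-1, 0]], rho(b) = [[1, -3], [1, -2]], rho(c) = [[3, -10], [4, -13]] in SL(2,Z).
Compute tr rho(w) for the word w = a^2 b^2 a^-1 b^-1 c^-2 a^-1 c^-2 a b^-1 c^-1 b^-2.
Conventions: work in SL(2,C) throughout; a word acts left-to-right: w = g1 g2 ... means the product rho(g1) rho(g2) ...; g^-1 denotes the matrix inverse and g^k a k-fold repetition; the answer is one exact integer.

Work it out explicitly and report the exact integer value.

10142865

rho(a) = [[1, 1], [-1, 0]]
... * rho(a) = [[1, 1], [-1, 0]]  ->  [[0, 1], [-1, -1]]
... * rho(b) = [[1, -3], [1, -2]]  ->  [[1, -2], [-2, 5]]
... * rho(b) = [[1, -3], [1, -2]]  ->  [[-1, 1], [3, -4]]
... * rho(a^-1) = [[0, -1], [1, 1]]  ->  [[1, 2], [-4, -7]]
... * rho(b^-1) = [[-2, 3], [-1, 1]]  ->  [[-4, 5], [15, -19]]
... * rho(c^-1) = [[-13, 10], [-4, 3]]  ->  [[32, -25], [-119, 93]]
... * rho(c^-1) = [[-13, 10], [-4, 3]]  ->  [[-316, 245], [1175, -911]]
... * rho(a^-1) = [[0, -1], [1, 1]]  ->  [[245, 561], [-911, -2086]]
... * rho(c^-1) = [[-13, 10], [-4, 3]]  ->  [[-5429, 4133], [20187, -15368]]
... * rho(c^-1) = [[-13, 10], [-4, 3]]  ->  [[54045, -41891], [-200959, 155766]]
... * rho(a) = [[1, 1], [-1, 0]]  ->  [[95936, 54045], [-356725, -200959]]
... * rho(b^-1) = [[-2, 3], [-1, 1]]  ->  [[-245917, 341853], [914409, -1271134]]
... * rho(c^-1) = [[-13, 10], [-4, 3]]  ->  [[1829509, -1433611], [-6802781, 5330688]]
... * rho(b^-1) = [[-2, 3], [-1, 1]]  ->  [[-2225407, 4054916], [8274874, -15077655]]
... * rho(b^-1) = [[-2, 3], [-1, 1]]  ->  [[395898, -2621305], [-1472093, 9746967]]
tr = 395898 + 9746967 = 10142865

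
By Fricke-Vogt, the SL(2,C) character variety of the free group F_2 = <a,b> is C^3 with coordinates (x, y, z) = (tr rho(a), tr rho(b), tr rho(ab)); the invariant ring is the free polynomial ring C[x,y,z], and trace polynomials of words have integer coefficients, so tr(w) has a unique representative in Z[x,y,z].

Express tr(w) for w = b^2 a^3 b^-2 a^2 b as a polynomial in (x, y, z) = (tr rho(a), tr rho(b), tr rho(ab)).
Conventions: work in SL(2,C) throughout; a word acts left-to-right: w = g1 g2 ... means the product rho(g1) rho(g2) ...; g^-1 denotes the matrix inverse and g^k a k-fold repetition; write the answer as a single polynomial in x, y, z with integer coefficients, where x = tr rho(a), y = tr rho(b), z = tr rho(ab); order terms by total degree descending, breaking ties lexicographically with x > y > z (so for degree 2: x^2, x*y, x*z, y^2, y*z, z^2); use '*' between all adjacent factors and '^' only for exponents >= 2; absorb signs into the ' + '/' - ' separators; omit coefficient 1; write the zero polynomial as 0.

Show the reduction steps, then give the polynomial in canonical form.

trace(b^2 a) = trace(b) trace(a b) - trace(a)   [square of b] = y*z - x
trace(b^2) = trace(b) trace(b) - trace(1)   [square of b] = y^2 - 2
trace(a b^2 a) = trace(a) trace(b^2 a) - trace(b^2)   [square of a] = x*y*z - x^2 - y^2 + 2
trace(a^3 b^2) = trace(a) trace(a b^2 a) - trace(a b^2)   [square of a] = x^2*y*z - x^3 - x*y^2 - y*z + 3*x
trace(a b a) = trace(a) trace(b a) - trace(b)   [square of a] = x*z - y
trace(a^3 b) = trace(a) trace(a b a) - trace(a b)   [square of a] = x^2*z - x*y - z
trace(a b^3 a^2) = trace(b) trace(a^3 b^2) - trace(a^3 b)   [square of b] = x^2*y^2*z - x^3*y - x*y^3 - x^2*z - y^2*z + 4*x*y + z
trace(a b^3 a) = trace(b) trace(a^2 b^2) - trace(a^2 b)   [square of b] = x*y^2*z - x^2*y - y^3 - x*z + 3*y
trace(a b^3 a^3) = trace(a) trace(a b^3 a^2) - trace(a b^3 a)   [square of a] = x^3*y^2*z - x^4*y - x^2*y^3 - x^3*z - 2*x*y^2*z + 5*x^2*y + y^3 + 2*x*z - 3*y
trace(a^2 b^3 a^3) = trace(a) trace(a b^3 a^3) - trace(a b^3 a^2)   [square of a] = x^4*y^2*z - x^5*y - x^3*y^3 - x^4*z - 3*x^2*y^2*z + 6*x^3*y + 2*x*y^3 + 3*x^2*z + y^2*z - 7*x*y - z
trace(a b a b) = trace(a b) trace(a b) - trace(1)   [split at a repeated a] = z^2 - 2
trace(b^2 a b a) = trace(b) trace(a b a b) - trace(a b a)   [square of b] = y*z^2 - x*z - y
trace(b^2 a b) = trace(b) trace(a b^2) - trace(a b)   [square of b] = y^2*z - x*y - z
trace(b a^2 b^2 a) = trace(a) trace(b^2 a b a) - trace(b^2 a b)   [square of a] = x*y*z^2 - x^2*z - y^2*z + z
trace(b a^2 b^2 a^2) = trace(a) trace(b a^2 b^2 a) - trace(b a^2 b^2)   [square of a] = x^2*y*z^2 - x^3*z - 2*x*y^2*z + x^2*y + y^3 + 2*x*z - 3*y
trace(b a^3 b a^2 b) = trace(a) trace(b a^2 b^2 a^2) - trace(b a^2 b^2 a)   [square of a] = x^3*y*z^2 - x^4*z - 2*x^2*y^2*z + x^3*y + x*y^3 - x*y*z^2 + 3*x^2*z + y^2*z - 3*x*y - z
trace(a b a b a) = trace(a) trace(b a b a) - trace(b a b)   [square of a] = x*z^2 - y*z - x
trace(b a^3 b a) = trace(a) trace(a b a b a) - trace(a b a b)   [square of a] = x^2*z^2 - x*y*z - x^2 - z^2 + 2
trace(b a^3 b a^2) = trace(a) trace(b a^3 b a) - trace(b a^3 b)   [square of a] = x^3*z^2 - 2*x^2*y*z + x*y^2 - x*z^2 + y*z - x
trace(a^2 b^3 a^3 b) = trace(b) trace(b a^3 b a^2 b) - trace(b a^3 b a^2)   [square of b] = x^3*y^2*z^2 - x^4*y*z - 2*x^2*y^3*z + x^3*y^2 - x^3*z^2 + x*y^4 - x*y^2*z^2 + 5*x^2*y*z + y^3*z - 4*x*y^2 + x*z^2 - 2*y*z + x
trace(b^-1 a^2 b^3 a^3) = trace(a^2 b^3 a^3) trace(b) - trace(a^2 b^3 a^3 b)   [inverse elimination on b] = x^4*y^3*z - x^5*y^2 - x^3*y^4 - x^3*y^2*z^2 - x^2*y^3*z + 5*x^3*y^2 + x^3*z^2 + x*y^4 + x*y^2*z^2 - 2*x^2*y*z - 3*x*y^2 - x*z^2 + y*z - x
trace(b^2 a^3 b^-2 a^2 b) = trace(b^-1 a^2 b^3 a^3) trace(b) - trace(b^-1 a^2 b^3 a^3 b)   [inverse elimination on b] = x^4*y^4*z - x^5*y^3 - x^3*y^5 - x^3*y^3*z^2 - x^4*y^2*z - x^2*y^4*z + x^5*y + 6*x^3*y^3 + x^3*y*z^2 + x*y^5 + x*y^3*z^2 + x^4*z + x^2*y^2*z - 6*x^3*y - 5*x*y^3 - x*y*z^2 - 3*x^2*z + 6*x*y + z

x^4*y^4*z - x^5*y^3 - x^3*y^5 - x^3*y^3*z^2 - x^4*y^2*z - x^2*y^4*z + x^5*y + 6*x^3*y^3 + x^3*y*z^2 + x*y^5 + x*y^3*z^2 + x^4*z + x^2*y^2*z - 6*x^3*y - 5*x*y^3 - x*y*z^2 - 3*x^2*z + 6*x*y + z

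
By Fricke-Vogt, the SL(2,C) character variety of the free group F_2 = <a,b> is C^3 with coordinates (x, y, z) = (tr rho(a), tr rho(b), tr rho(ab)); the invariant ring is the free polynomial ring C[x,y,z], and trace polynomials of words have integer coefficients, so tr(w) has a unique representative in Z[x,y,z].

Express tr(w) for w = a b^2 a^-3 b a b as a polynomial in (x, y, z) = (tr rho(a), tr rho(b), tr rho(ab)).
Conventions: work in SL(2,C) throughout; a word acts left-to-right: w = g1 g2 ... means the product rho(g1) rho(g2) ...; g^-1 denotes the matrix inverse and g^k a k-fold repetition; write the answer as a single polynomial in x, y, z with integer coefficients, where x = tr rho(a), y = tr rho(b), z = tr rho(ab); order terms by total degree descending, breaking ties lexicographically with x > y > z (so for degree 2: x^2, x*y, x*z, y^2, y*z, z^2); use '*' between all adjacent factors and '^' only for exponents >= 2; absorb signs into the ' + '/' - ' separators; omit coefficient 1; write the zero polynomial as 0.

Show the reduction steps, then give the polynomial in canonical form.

x^3*y^2*z^2 - x^4*y*z - x^2*y*z^3 - x^3*y^2 - 2*x*y^2*z^2 + 4*x^2*y*z + y*z^3 + x^3 + 2*x*y^2 + x*z^2 - 2*y*z - 3*x

trace(a b a b) = trace(a b)*trace(a b) - trace(1) = z^2 - 2
and trace(a b a) = trace(a)*trace(b a) - trace(b) = x*z - y
and trace(a b a b^2) = trace(b)*trace(a b a b) - trace(a b a) = y*z^2 - x*z - y
trace(b a b a b^2) = trace(b)*trace(a b a b^2) - trace(a b a b) = y^2*z^2 - x*y*z - y^2 - z^2 + 2
trace(a b a b a b) = trace(a b)*trace(a b a b) - trace(a^-1 b^-1) = z^3 - 3*z
and trace(b a b) = trace(b)*trace(a b) - trace(a) = y*z - x
and trace(a b a b a) = trace(a)*trace(b a b a) - trace(b a b) = x*z^2 - y*z - x
trace(b a b a b^2 a) = trace(b)*trace(a b a b a b) - trace(a b a b a) = y*z^3 - x*z^2 - 2*y*z + x
next, trace(a^-1 b a b a b^2) = trace(b a b a b^2)*trace(a) - trace(b a b a b^2 a) = x*y^2*z^2 - x^2*y*z - y*z^3 - x*y^2 + 2*y*z + x
next, trace(a^-2 b a b a b^2) = trace(a^-1 b a b a b^2)*trace(a) - trace(a^-1 b a b a b^2 a) = x^2*y^2*z^2 - x^3*y*z - x*y*z^3 - x^2*y^2 - y^2*z^2 + 3*x*y*z + x^2 + y^2 + z^2 - 2
and trace(a b^2 a^-3 b a b) = trace(a^-2 b a b a b^2)*trace(a) - trace(a^-2 b a b a b^2 a) = x^3*y^2*z^2 - x^4*y*z - x^2*y*z^3 - x^3*y^2 - 2*x*y^2*z^2 + 4*x^2*y*z + y*z^3 + x^3 + 2*x*y^2 + x*z^2 - 2*y*z - 3*x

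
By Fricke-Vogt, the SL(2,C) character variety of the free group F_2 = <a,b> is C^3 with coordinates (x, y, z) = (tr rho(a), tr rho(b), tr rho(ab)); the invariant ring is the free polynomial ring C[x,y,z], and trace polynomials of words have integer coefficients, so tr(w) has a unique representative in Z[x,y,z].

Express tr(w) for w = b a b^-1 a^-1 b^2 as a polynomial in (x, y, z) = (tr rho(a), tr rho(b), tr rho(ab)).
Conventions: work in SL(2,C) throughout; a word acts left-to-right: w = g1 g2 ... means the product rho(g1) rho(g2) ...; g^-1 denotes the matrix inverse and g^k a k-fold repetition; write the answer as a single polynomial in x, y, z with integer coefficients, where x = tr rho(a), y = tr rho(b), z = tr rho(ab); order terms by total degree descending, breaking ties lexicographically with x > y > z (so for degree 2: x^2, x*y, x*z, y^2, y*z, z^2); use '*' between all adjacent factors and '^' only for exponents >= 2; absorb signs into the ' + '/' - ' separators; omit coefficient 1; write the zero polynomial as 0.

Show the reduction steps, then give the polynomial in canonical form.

next, trace(b^2) = trace(b)*trace(b) - trace(1)  (reduce the b square) = y^2 - 2
trace(b^3) = trace(b)*trace(b^2) - trace(b)  (reduce the b square) = y^3 - 3*y
and trace(a b^2) = trace(b)*trace(a b) - trace(a)  (reduce the b square) = y*z - x
trace(b a b^2) = trace(b)*trace(a b^2) - trace(a b)  (reduce the b square) = y^2*z - x*y - z
trace(b^3 a b) = trace(b)*trace(b a b^2) - trace(b a b)  (reduce the b square) = y^3*z - x*y^2 - 2*y*z + x
trace(a b a b) = trace(b a)*trace(b a) - trace(1)  (split on b) = z^2 - 2
next, trace(a b a) = trace(a)*trace(b a) - trace(b)  (reduce the a square) = x*z - y
next, trace(a b a b^2) = trace(b)*trace(a b a b) - trace(a b a)  (reduce the b square) = y*z^2 - x*z - y
trace(b^3 a b a) = trace(b)*trace(a b a b^2) - trace(a b a b)  (reduce the b square) = y^2*z^2 - x*y*z - y^2 - z^2 + 2
trace(a^-1 b^3 a b) = trace(b^3 a b)*trace(a) - trace(b^3 a b a)  (eliminate a^-1) = x*y^3*z - x^2*y^2 - y^2*z^2 - x*y*z + x^2 + y^2 + z^2 - 2
trace(b a b^-1 a^-1 b^2) = trace(a^-1 b^3 a)*trace(b) - trace(a^-1 b^3 a b)  (eliminate b^-1) = -x*y^3*z + x^2*y^2 + y^4 + y^2*z^2 + x*y*z - x^2 - 4*y^2 - z^2 + 2

-x*y^3*z + x^2*y^2 + y^4 + y^2*z^2 + x*y*z - x^2 - 4*y^2 - z^2 + 2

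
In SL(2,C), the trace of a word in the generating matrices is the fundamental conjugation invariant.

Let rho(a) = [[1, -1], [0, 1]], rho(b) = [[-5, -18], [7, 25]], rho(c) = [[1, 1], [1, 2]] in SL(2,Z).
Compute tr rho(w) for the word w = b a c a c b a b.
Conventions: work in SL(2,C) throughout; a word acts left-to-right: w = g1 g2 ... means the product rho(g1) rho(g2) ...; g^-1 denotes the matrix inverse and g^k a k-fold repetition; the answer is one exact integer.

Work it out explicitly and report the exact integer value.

rho(b) = [[-5, -18], [7, 25]]
... * rho(a) = [[1, -1], [0, 1]]  ->  [[-5, -13], [7, 18]]
... * rho(c) = [[1, 1], [1, 2]]  ->  [[-18, -31], [25, 43]]
... * rho(a) = [[1, -1], [0, 1]]  ->  [[-18, -13], [25, 18]]
... * rho(c) = [[1, 1], [1, 2]]  ->  [[-31, -44], [43, 61]]
... * rho(b) = [[-5, -18], [7, 25]]  ->  [[-153, -542], [212, 751]]
... * rho(a) = [[1, -1], [0, 1]]  ->  [[-153, -389], [212, 539]]
... * rho(b) = [[-5, -18], [7, 25]]  ->  [[-1958, -6971], [2713, 9659]]
tr = -1958 + 9659 = 7701

7701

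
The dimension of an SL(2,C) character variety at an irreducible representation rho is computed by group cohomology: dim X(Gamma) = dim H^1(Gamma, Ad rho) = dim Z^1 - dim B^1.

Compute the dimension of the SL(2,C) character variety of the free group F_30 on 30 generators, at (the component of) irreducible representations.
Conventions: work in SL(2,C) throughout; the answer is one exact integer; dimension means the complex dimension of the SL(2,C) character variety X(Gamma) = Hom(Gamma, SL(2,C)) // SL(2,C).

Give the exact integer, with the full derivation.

Here Gamma is free of rank 30 — no relator constrains a cocycle.
A cocycle picks one sl_2 vector per generator freely, giving dim Z^1 = 3*30 = 90.
dim B^1 = 3: the coboundary map is injective because an irreducible image has centralizer 0 in sl_2.
dim H^1 = 90 - 3 = 87, which is dim X.

87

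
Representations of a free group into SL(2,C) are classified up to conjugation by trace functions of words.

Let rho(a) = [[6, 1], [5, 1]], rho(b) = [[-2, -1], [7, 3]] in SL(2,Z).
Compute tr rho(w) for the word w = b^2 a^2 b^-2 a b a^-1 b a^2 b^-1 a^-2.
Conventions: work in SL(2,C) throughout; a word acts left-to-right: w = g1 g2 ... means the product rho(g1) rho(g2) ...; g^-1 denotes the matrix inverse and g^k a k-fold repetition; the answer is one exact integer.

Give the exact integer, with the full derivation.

-50492786

rho(b) = [[-2, -1], [7, 3]]
... * rho(b) = [[-2, -1], [7, 3]]  ->  [[-3, -1], [7, 2]]
... * rho(a) = [[6, 1], [5, 1]]  ->  [[-23, -4], [52, 9]]
... * rho(a) = [[6, 1], [5, 1]]  ->  [[-158, -27], [357, 61]]
... * rho(b^-1) = [[3, 1], [-7, -2]]  ->  [[-285, -104], [644, 235]]
... * rho(b^-1) = [[3, 1], [-7, -2]]  ->  [[-127, -77], [287, 174]]
... * rho(a) = [[6, 1], [5, 1]]  ->  [[-1147, -204], [2592, 461]]
... * rho(b) = [[-2, -1], [7, 3]]  ->  [[866, 535], [-1957, -1209]]
... * rho(a^-1) = [[1, -1], [-5, 6]]  ->  [[-1809, 2344], [4088, -5297]]
... * rho(b) = [[-2, -1], [7, 3]]  ->  [[20026, 8841], [-45255, -19979]]
... * rho(a) = [[6, 1], [5, 1]]  ->  [[164361, 28867], [-371425, -65234]]
... * rho(a) = [[6, 1], [5, 1]]  ->  [[1130501, 193228], [-2554720, -436659]]
... * rho(b^-1) = [[3, 1], [-7, -2]]  ->  [[2038907, 744045], [-4607547, -1681402]]
... * rho(a^-1) = [[1, -1], [-5, 6]]  ->  [[-1681318, 2425363], [3799463, -5480865]]
... * rho(a^-1) = [[1, -1], [-5, 6]]  ->  [[-13808133, 16233496], [31203788, -36684653]]
tr = -13808133 + -36684653 = -50492786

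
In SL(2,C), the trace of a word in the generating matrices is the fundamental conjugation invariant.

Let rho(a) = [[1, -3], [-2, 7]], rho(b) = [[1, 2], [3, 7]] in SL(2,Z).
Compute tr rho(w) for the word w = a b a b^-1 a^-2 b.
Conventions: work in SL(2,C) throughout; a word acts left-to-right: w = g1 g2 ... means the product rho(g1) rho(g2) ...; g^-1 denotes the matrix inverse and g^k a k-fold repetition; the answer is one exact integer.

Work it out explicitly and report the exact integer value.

-258992

rho(a) = [[1, -3], [-2, 7]]
... * rho(b) = [[1, 2], [3, 7]]  ->  [[-8, -19], [19, 45]]
... * rho(a) = [[1, -3], [-2, 7]]  ->  [[30, -109], [-71, 258]]
... * rho(b^-1) = [[7, -2], [-3, 1]]  ->  [[537, -169], [-1271, 400]]
... * rho(a^-1) = [[7, 3], [2, 1]]  ->  [[3421, 1442], [-8097, -3413]]
... * rho(a^-1) = [[7, 3], [2, 1]]  ->  [[26831, 11705], [-63505, -27704]]
... * rho(b) = [[1, 2], [3, 7]]  ->  [[61946, 135597], [-146617, -320938]]
tr = 61946 + -320938 = -258992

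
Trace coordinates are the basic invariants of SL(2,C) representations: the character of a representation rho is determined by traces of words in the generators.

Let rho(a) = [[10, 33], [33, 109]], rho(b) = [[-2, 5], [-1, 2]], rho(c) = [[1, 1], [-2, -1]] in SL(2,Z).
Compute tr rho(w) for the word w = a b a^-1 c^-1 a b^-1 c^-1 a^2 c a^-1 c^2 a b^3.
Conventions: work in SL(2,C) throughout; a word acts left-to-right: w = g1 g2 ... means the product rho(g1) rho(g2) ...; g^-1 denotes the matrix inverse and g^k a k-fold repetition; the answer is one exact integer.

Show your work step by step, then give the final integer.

5360564125374

rho(a) = [[10, 33], [33, 109]]
... * rho(b) = [[-2, 5], [-1, 2]]  ->  [[-53, 116], [-175, 383]]
... * rho(a^-1) = [[109, -33], [-33, 10]]  ->  [[-9605, 2909], [-31714, 9605]]
... * rho(c^-1) = [[-1, -1], [2, 1]]  ->  [[15423, 12514], [50924, 41319]]
... * rho(a) = [[10, 33], [33, 109]]  ->  [[567192, 1872985], [1872767, 6184263]]
... * rho(b^-1) = [[2, -5], [1, -2]]  ->  [[3007369, -6581930], [9929797, -21732361]]
... * rho(c^-1) = [[-1, -1], [2, 1]]  ->  [[-16171229, -9589299], [-53394519, -31662158]]
... * rho(a) = [[10, 33], [33, 109]]  ->  [[-478159157, -1578884148], [-1578796404, -5213194349]]
... * rho(a) = [[10, 33], [33, 109]]  ->  [[-56884768454, -187877624313], [-187823377557, -620338465373]]
... * rho(c) = [[1, 1], [-2, -1]]  ->  [[318870480172, 130992855859], [1052853553189, 432515087816]]
... * rho(a^-1) = [[109, -33], [-33, 10]]  ->  [[30434118095401, -9212797287086], [100488039399673, -30419016377077]]
... * rho(c) = [[1, 1], [-2, -1]]  ->  [[48859712669573, 39646915382487], [161326072153827, 130907055776750]]
... * rho(c) = [[1, 1], [-2, -1]]  ->  [[-30434118095401, 9212797287086], [-100488039399673, 30419016377077]]
... * rho(a) = [[10, 33], [33, 109]]  ->  [[-318870480172, -130992855859], [-1052853553189, -432515087816]]
... * rho(b) = [[-2, 5], [-1, 2]]  ->  [[768733816203, -1856338112578], [2538222194194, -6129297941577]]
... * rho(b) = [[-2, 5], [-1, 2]]  ->  [[318870480172, 130992855859], [1052853553189, 432515087816]]
... * rho(b) = [[-2, 5], [-1, 2]]  ->  [[-768733816203, 1856338112578], [-2538222194194, 6129297941577]]
tr = -768733816203 + 6129297941577 = 5360564125374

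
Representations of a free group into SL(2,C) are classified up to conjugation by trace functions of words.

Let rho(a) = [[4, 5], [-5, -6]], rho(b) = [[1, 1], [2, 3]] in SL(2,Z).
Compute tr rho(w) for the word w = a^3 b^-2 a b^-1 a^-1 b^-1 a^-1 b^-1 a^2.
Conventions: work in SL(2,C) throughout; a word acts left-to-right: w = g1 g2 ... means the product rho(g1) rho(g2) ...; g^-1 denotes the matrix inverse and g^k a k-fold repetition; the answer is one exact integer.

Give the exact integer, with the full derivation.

rho(a) = [[4, 5], [-5, -6]]
... * rho(a) = [[4, 5], [-5, -6]]  ->  [[-9, -10], [10, 11]]
... * rho(a) = [[4, 5], [-5, -6]]  ->  [[14, 15], [-15, -16]]
... * rho(b^-1) = [[3, -1], [-2, 1]]  ->  [[12, 1], [-13, -1]]
... * rho(b^-1) = [[3, -1], [-2, 1]]  ->  [[34, -11], [-37, 12]]
... * rho(a) = [[4, 5], [-5, -6]]  ->  [[191, 236], [-208, -257]]
... * rho(b^-1) = [[3, -1], [-2, 1]]  ->  [[101, 45], [-110, -49]]
... * rho(a^-1) = [[-6, -5], [5, 4]]  ->  [[-381, -325], [415, 354]]
... * rho(b^-1) = [[3, -1], [-2, 1]]  ->  [[-493, 56], [537, -61]]
... * rho(a^-1) = [[-6, -5], [5, 4]]  ->  [[3238, 2689], [-3527, -2929]]
... * rho(b^-1) = [[3, -1], [-2, 1]]  ->  [[4336, -549], [-4723, 598]]
... * rho(a) = [[4, 5], [-5, -6]]  ->  [[20089, 24974], [-21882, -27203]]
... * rho(a) = [[4, 5], [-5, -6]]  ->  [[-44514, -49399], [48487, 53808]]
tr = -44514 + 53808 = 9294

9294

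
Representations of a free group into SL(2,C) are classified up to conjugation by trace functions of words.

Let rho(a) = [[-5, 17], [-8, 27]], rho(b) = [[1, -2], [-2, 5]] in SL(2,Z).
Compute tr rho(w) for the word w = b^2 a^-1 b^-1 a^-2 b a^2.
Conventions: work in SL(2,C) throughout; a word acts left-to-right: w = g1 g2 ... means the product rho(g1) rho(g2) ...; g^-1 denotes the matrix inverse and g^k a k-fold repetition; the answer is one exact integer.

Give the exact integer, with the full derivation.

559400170

rho(b) = [[1, -2], [-2, 5]]
... * rho(b) = [[1, -2], [-2, 5]]  ->  [[5, -12], [-12, 29]]
... * rho(a^-1) = [[27, -17], [8, -5]]  ->  [[39, -25], [-92, 59]]
... * rho(b^-1) = [[5, 2], [2, 1]]  ->  [[145, 53], [-342, -125]]
... * rho(a^-1) = [[27, -17], [8, -5]]  ->  [[4339, -2730], [-10234, 6439]]
... * rho(a^-1) = [[27, -17], [8, -5]]  ->  [[95313, -60113], [-224806, 141783]]
... * rho(b) = [[1, -2], [-2, 5]]  ->  [[215539, -491191], [-508372, 1158527]]
... * rho(a) = [[-5, 17], [-8, 27]]  ->  [[2851833, -9597994], [-6726356, 22637905]]
... * rho(a) = [[-5, 17], [-8, 27]]  ->  [[62524787, -210664677], [-147471460, 496875383]]
tr = 62524787 + 496875383 = 559400170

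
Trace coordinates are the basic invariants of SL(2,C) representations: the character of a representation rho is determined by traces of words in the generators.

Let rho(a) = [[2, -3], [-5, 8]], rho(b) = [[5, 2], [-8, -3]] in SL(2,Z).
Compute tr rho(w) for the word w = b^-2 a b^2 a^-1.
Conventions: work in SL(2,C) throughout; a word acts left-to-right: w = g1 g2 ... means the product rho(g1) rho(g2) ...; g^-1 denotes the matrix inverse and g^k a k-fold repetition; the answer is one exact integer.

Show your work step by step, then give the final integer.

rho(b^-1) = [[-3, -2], [8, 5]]
... * rho(b^-1) = [[-3, -2], [8, 5]]  ->  [[-7, -4], [16, 9]]
... * rho(a) = [[2, -3], [-5, 8]]  ->  [[6, -11], [-13, 24]]
... * rho(b) = [[5, 2], [-8, -3]]  ->  [[118, 45], [-257, -98]]
... * rho(b) = [[5, 2], [-8, -3]]  ->  [[230, 101], [-501, -220]]
... * rho(a^-1) = [[8, 3], [5, 2]]  ->  [[2345, 892], [-5108, -1943]]
tr = 2345 + -1943 = 402

402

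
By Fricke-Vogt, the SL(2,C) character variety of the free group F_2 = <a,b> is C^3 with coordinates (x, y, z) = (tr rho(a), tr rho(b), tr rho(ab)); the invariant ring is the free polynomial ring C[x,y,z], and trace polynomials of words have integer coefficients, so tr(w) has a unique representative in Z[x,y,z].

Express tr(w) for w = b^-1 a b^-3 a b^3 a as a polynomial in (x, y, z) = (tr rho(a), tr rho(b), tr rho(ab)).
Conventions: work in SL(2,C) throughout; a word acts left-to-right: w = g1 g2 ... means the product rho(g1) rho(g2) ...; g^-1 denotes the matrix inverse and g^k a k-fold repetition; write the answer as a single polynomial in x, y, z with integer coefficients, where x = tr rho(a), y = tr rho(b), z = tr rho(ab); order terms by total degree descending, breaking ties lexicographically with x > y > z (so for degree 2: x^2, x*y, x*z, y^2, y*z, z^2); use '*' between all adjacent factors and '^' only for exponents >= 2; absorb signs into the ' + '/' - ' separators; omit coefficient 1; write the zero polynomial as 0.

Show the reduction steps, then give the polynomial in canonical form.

tr(b^2 a) = tr(b) tr(a b) - tr(a) = y*z - x
use: tr(b^2) = tr(b) tr(b) - tr(1) = y^2 - 2
use: tr(b^2 a^2) = tr(a) tr(b^2 a) - tr(b^2) = x*y*z - x^2 - y^2 + 2
apply: tr(a^3 b^2) = tr(a) tr(b^2 a^2) - tr(b^2 a) = x^2*y*z - x^3 - x*y^2 - y*z + 3*x
apply: tr(b a^2) = tr(a) tr(b a) - tr(b) = x*z - y
use: tr(a^3 b) = tr(a) tr(b a^2) - tr(b a) = x^2*z - x*y - z
use: tr(a^2 b^3 a) = tr(b) tr(a^3 b^2) - tr(a^3 b) = x^2*y^2*z - x^3*y - x*y^3 - x^2*z - y^2*z + 4*x*y + z
use: tr(a b a b) = tr(b a) tr(b a) - tr(1)   [split at repeated b] = z^2 - 2
apply: tr(b^2 a b a) = tr(b) tr(a b a b) - tr(a b a) = y*z^2 - x*z - y
tr(b^2 a b) = tr(b) tr(b a b) - tr(b a) = y^2*z - x*y - z
tr(a b a^2 b^2) = tr(a) tr(b^2 a b a) - tr(b^2 a b) = x*y*z^2 - x^2*z - y^2*z + z
apply: tr(a b a^2 b) = tr(a) tr(b a b a) - tr(b a b) = x*z^2 - y*z - x
tr(a^2 b^3 a b) = tr(b) tr(a b a^2 b^2) - tr(a b a^2 b) = x*y^2*z^2 - x^2*y*z - y^3*z - x*z^2 + 2*y*z + x
use: tr(a b^3 a b^-1 a) = tr(a^2 b^3 a) tr(b) - tr(a^2 b^3 a b) = x^2*y^3*z - x^3*y^2 - x*y^4 - x*y^2*z^2 + 4*x*y^2 + x*z^2 - y*z - x
tr(a^2 b a b^2) = tr(b) tr(a^2 b a b) - tr(a^2 b a) = x*y*z^2 - x^2*z - y^2*z + z
tr(a b a b^3 a) = tr(b) tr(a^2 b a b^2) - tr(a^2 b a b) = x*y^2*z^2 - x^2*y*z - y^3*z - x*z^2 + 2*y*z + x
tr(a b a b a b) = tr(b a) tr(b a b a) - tr(b^-1 a^-1)   [split at repeated b] = z^3 - 3*z
use: tr(b a b a b a b) = tr(b) tr(a b a b a b) - tr(a b a b a) = y*z^3 - x*z^2 - 2*y*z + x
tr(a b a b^3 a b) = tr(b) tr(b a b a b a b) - tr(b a b a b a) = y^2*z^3 - x*y*z^2 - 2*y^2*z - z^3 + x*y + 3*z
tr(a b^3 a b^-1 a b) = tr(a b a b^3 a) tr(b) - tr(a b a b^3 a b) = x*y^3*z^2 - x^2*y^2*z - y^4*z - y^2*z^3 + 4*y^2*z + z^3 - 3*z
apply: tr(b^-1 a b^3 a b^-1 a) = tr(a b^3 a b^-1 a) tr(b) - tr(a b^3 a b^-1 a b) = x^2*y^4*z - x^3*y^3 - x*y^5 - 2*x*y^3*z^2 + x^2*y^2*z + y^4*z + y^2*z^3 + 4*x*y^3 + x*y*z^2 - 5*y^2*z - z^3 - x*y + 3*z
use: tr(a b^3 a b^-1 a b^-2) = tr(b^-1 a b^3 a b^-1 a) tr(b) - tr(b^-1 a b^3 a b^-1 a b) = x^2*y^5*z - x^3*y^4 - x*y^6 - 2*x*y^4*z^2 + y^5*z + y^3*z^3 + x^3*y^2 + 5*x*y^4 + 2*x*y^2*z^2 - 5*y^3*z - y*z^3 - 5*x*y^2 - x*z^2 + 4*y*z + x
tr(b^-1 a b^-3 a b^3 a) = tr(a b^3 a b^-1 a b^-2) tr(b) - tr(a b^3 a b^-1 a b^-1) = x^2*y^6*z - x^3*y^5 - x*y^7 - 2*x*y^5*z^2 - x^2*y^4*z + y^6*z + y^4*z^3 + 2*x^3*y^3 + 6*x*y^5 + 4*x*y^3*z^2 - x^2*y^2*z - 6*y^4*z - 2*y^2*z^3 - 9*x*y^3 - 2*x*y*z^2 + 9*y^2*z + z^3 + 2*x*y - 3*z

x^2*y^6*z - x^3*y^5 - x*y^7 - 2*x*y^5*z^2 - x^2*y^4*z + y^6*z + y^4*z^3 + 2*x^3*y^3 + 6*x*y^5 + 4*x*y^3*z^2 - x^2*y^2*z - 6*y^4*z - 2*y^2*z^3 - 9*x*y^3 - 2*x*y*z^2 + 9*y^2*z + z^3 + 2*x*y - 3*z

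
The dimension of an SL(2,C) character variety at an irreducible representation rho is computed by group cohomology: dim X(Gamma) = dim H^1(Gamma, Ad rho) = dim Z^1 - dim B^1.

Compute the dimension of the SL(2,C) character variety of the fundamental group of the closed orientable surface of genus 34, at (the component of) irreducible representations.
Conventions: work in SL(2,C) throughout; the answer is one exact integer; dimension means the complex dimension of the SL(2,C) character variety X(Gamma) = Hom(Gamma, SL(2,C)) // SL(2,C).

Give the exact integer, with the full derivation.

198

Gamma = pi_1(Sigma_34) = < a_1, b_1, ..., a_34, b_34 | prod [a_i, b_i] > has 2g = 68 generators and 1 relator.
Unconstrained cocycle data is one sl_2 vector per generator (204 dimensions), cut by the relator condition d_2(z) = 0.
At an irreducible rho, H^2 = coker(d_2) vanishes (Poincare duality: H^2 is dual to H^0 = invariants = 0), so d_2 is surjective onto sl_2 and dim Z^1 = 204 - 3 = 201.
As always at irreducible rho, dim B^1 = 3.
dim H^1 = 201 - 3 = 198 = dim X.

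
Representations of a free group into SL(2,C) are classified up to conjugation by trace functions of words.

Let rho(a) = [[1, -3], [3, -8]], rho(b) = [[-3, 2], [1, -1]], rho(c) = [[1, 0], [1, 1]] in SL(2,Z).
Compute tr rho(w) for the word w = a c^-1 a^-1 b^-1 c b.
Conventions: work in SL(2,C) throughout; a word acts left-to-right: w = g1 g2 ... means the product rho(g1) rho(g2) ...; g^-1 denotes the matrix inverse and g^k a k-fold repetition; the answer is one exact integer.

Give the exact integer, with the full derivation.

rho(a) = [[1, -3], [3, -8]]
... * rho(c^-1) = [[1, 0], [-1, 1]]  ->  [[4, -3], [11, -8]]
... * rho(a^-1) = [[-8, 3], [-3, 1]]  ->  [[-23, 9], [-64, 25]]
... * rho(b^-1) = [[-1, -2], [-1, -3]]  ->  [[14, 19], [39, 53]]
... * rho(c) = [[1, 0], [1, 1]]  ->  [[33, 19], [92, 53]]
... * rho(b) = [[-3, 2], [1, -1]]  ->  [[-80, 47], [-223, 131]]
tr = -80 + 131 = 51

51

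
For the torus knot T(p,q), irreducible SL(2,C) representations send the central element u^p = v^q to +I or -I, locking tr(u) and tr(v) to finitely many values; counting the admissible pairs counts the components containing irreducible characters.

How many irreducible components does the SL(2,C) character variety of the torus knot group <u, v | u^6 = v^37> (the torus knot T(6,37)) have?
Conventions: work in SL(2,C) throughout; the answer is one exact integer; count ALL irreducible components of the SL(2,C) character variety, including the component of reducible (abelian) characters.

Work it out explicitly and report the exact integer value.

91

In the torus knot group T(6,37), u^6 = v^37 is central, so an irreducible representation sends it to +I or -I (Schur).
So on each irreducible component the traces are pinned: tr(u) = 2*cos(pi*alpha/6) with 1 <= alpha <= 5, tr(v) = 2*cos(pi*beta/37) with 1 <= beta <= 36.
Consistency of u^6 = (-1)^alpha I with v^37 = (-1)^beta I forces alpha = beta (mod 2).
count pairs: odd alpha (3 choices) x odd beta (18), plus even alpha (2) x even beta (18): 3*18 + 2*18 = 90.
Total: 90 irreducible-character components + 1 reducible (abelian) component = 91.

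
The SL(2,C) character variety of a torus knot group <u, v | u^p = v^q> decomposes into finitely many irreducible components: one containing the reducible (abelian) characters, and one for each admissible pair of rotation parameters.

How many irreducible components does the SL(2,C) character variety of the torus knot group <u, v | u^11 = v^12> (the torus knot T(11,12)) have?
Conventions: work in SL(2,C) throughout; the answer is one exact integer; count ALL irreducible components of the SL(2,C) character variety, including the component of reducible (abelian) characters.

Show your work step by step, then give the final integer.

56

Gamma = < u, v | u^11 = v^12 > (torus knot T(11,12)); the central element u^11 = v^12 acts as +I or -I in any irreducible SL(2,C) representation.
This locks tr(u) to 2*cos(pi*alpha/11), alpha in 1..10, and tr(v) to 2*cos(pi*beta/12), beta in 1..11, on each component of irreducible characters.
The two central values (-1)^alpha I and (-1)^beta I must be the same matrix, so alpha and beta share a parity.
Counting: 5 odd alphas x 6 odd betas + 5 even alphas x 5 even betas = 30 + 25 = 55.
Total: 55 irreducible-character components + 1 reducible (abelian) component = 56.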